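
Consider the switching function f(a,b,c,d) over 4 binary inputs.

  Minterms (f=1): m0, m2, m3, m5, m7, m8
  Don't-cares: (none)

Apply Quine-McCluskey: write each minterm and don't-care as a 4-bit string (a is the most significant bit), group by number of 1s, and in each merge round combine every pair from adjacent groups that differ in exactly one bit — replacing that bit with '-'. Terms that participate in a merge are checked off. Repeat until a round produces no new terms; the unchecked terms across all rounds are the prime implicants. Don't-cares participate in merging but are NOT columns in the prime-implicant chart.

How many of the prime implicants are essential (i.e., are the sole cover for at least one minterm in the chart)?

2

[col 0] 0000*, 0010*, 0011*, 0101*, 0111*, 1000*
[col 1] -000, 0-11, 00-0, 001-, 01-1
Prime implicants: -000, 0-11, 00-0, 001-, 01-1
PI chart (minterm → PIs covering it):
  0 | -000,00-0
  2 | 00-0,001-
  3 | 0-11,001-
  5 | 01-1  (sole → essential)
  7 | 0-11,01-1
  8 | -000  (sole → essential)
Essential prime implicants: -000, 01-1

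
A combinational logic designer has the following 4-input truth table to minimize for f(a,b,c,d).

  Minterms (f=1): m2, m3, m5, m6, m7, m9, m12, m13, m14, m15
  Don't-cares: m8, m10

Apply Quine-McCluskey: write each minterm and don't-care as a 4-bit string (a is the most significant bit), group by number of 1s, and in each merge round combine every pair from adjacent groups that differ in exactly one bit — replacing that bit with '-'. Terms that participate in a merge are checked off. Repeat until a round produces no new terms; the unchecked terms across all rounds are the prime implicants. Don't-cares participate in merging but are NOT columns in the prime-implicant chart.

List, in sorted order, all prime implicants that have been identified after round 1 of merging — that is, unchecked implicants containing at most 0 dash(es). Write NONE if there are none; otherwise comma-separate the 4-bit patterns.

NONE

[col 0] 0010*, 0011*, 0101*, 0110*, 0111*, 1000*, 1001*, 1010*, 1100*, 1101*, 1110*, 1111*
[col 1] -010*, -101*, -110*, -111*, 0-10*, 0-11*, 001-*, 01-1*, 011-*, 1-00*, 1-01*, 1-10*, 10-0*, 100-*, 11-0*, 11-1*, 110-*, 111-*
[col 2] --10, -1-1, -11-, 0-1-, 1--0, 1-0-, 11--
Prime implicants: --10, -1-1, -11-, 0-1-, 1--0, 1-0-, 11--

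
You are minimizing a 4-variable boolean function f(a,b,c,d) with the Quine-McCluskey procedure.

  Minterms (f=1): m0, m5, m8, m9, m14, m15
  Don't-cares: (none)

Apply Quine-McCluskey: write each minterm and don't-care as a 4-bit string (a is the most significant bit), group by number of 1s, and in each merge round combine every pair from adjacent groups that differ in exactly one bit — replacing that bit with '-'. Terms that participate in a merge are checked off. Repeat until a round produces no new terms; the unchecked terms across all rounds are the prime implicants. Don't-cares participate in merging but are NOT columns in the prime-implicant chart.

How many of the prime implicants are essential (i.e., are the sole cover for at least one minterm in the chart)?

4

size-2^0 implicants → 0000(✓)  0101  1000(✓)  1001(✓)  1110(✓)  1111(✓)
size-2^1 implicants → -000  100-  111-
Unchecked terms (primes): -000, 0101, 100-, 111-
Minterm coverage:
  m0 ⊆ -000 [E]
  m5 ⊆ 0101 [E]
  m8 ⊆ -000,100-
  m9 ⊆ 100- [E]
  m14 ⊆ 111- [E]
  m15 ⊆ 111- [E]
E = {-000, 0101, 100-, 111-}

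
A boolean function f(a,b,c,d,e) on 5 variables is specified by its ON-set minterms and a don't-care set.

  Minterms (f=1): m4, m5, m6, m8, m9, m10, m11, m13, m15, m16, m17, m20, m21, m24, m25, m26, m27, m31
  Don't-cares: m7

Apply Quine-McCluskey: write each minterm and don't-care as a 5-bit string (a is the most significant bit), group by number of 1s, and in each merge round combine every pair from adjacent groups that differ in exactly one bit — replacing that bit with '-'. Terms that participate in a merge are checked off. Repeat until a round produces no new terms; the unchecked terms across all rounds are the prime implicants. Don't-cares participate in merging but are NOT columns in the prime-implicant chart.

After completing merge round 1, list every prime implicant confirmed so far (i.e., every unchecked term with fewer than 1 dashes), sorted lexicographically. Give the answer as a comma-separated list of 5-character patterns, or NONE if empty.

[col 0] 00100*, 00101*, 00110*, 00111*, 01000*, 01001*, 01010*, 01011*, 01101*, 01111*, 10000*, 10001*, 10100*, 10101*, 11000*, 11001*, 11010*, 11011*, 11111*
[col 1] -0100*, -0101*, -1000*, -1001*, -1010*, -1011*, -1111*, 0-101*, 0-111*, 001-0*, 001-1*, 0010-*, 0011-*, 01-01*, 01-11*, 010-0*, 010-1*, 0100-*, 0101-*, 011-1*, 1-000*, 1-001*, 10-00*, 10-01*, 1000-*, 1010-*, 11-11*, 110-0*, 110-1*, 1100-*, 1101-*
[col 2] -010-, -1-11, -10-0*, -10-1*, -100-*, -101-*, 0-1-1, 001--, 01--1, 010--*, 1-00-, 10-0-, 110--*
[col 3] -10--
Prime implicants: -010-, -1-11, -10--, 0-1-1, 001--, 01--1, 1-00-, 10-0-

NONE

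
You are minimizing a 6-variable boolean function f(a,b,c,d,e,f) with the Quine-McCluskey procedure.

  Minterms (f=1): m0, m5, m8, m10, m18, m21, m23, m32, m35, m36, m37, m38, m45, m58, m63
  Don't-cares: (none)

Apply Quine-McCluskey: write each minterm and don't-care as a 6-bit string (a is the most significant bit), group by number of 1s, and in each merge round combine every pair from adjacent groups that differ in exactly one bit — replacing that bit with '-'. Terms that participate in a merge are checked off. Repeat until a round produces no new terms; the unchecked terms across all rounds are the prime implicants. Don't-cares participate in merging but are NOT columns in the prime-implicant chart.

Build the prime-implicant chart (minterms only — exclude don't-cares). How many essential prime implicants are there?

[col 0] 000000*, 000101*, 001000*, 001010*, 010010, 010101*, 010111*, 100000*, 100011, 100100*, 100101*, 100110*, 101101*, 111010, 111111
[col 1] -00000, -00101, 0-0101, 00-000, 0010-0, 0101-1, 10-101, 100-00, 1001-0, 10010-
Prime implicants: -00000, -00101, 0-0101, 00-000, 0010-0, 010010, 0101-1, 10-101, 100-00, 100011, 1001-0, 10010-, 111010, 111111
PI chart (minterm → PIs covering it):
  0 | -00000,00-000
  5 | -00101,0-0101
  8 | 00-000,0010-0
  10 | 0010-0  (sole → essential)
  18 | 010010  (sole → essential)
  21 | 0-0101,0101-1
  23 | 0101-1  (sole → essential)
  32 | -00000,100-00
  35 | 100011  (sole → essential)
  36 | 100-00,1001-0,10010-
  37 | -00101,10-101,10010-
  38 | 1001-0  (sole → essential)
  45 | 10-101  (sole → essential)
  58 | 111010  (sole → essential)
  63 | 111111  (sole → essential)
Essential prime implicants: 0010-0, 010010, 0101-1, 10-101, 100011, 1001-0, 111010, 111111

8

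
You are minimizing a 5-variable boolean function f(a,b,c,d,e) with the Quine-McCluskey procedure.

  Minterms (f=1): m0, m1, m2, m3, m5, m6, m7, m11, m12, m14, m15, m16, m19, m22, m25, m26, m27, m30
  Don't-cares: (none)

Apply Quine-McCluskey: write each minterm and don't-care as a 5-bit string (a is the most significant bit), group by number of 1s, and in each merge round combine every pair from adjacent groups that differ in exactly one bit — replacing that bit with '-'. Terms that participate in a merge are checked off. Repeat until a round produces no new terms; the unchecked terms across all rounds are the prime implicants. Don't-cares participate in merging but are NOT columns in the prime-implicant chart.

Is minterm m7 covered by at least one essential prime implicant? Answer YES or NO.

YES

[col 0] 00000*, 00001*, 00010*, 00011*, 00101*, 00110*, 00111*, 01011*, 01100*, 01110*, 01111*, 10000*, 10011*, 10110*, 11001*, 11010*, 11011*, 11110*
[col 1] -0000, -0011*, -0110*, -1011*, -1110*, 0-011*, 0-110*, 0-111*, 00-01*, 00-10*, 00-11*, 000-0*, 000-1*, 0000-*, 0001-*, 001-1*, 0011-*, 01-11*, 011-0, 0111-*, 1-011*, 1-110*, 11-10, 110-1, 1101-
[col 2] --011, --110, 0--11, 0-11-, 00--1, 00-1-, 000--
Prime implicants: --011, --110, -0000, 0--11, 0-11-, 00--1, 00-1-, 000--, 011-0, 11-10, 110-1, 1101-
PI chart (minterm → PIs covering it):
  0 | -0000,000--
  1 | 00--1,000--
  2 | 00-1-,000--
  3 | --011,0--11,00--1,00-1-,000--
  5 | 00--1  (sole → essential)
  6 | --110,0-11-,00-1-
  7 | 0--11,0-11-,00--1,00-1-
  11 | --011,0--11
  12 | 011-0  (sole → essential)
  14 | --110,0-11-,011-0
  15 | 0--11,0-11-
  16 | -0000  (sole → essential)
  19 | --011  (sole → essential)
  22 | --110  (sole → essential)
  25 | 110-1  (sole → essential)
  26 | 11-10,1101-
  27 | --011,110-1,1101-
  30 | --110,11-10
Essential prime implicants: --011, --110, -0000, 00--1, 011-0, 110-1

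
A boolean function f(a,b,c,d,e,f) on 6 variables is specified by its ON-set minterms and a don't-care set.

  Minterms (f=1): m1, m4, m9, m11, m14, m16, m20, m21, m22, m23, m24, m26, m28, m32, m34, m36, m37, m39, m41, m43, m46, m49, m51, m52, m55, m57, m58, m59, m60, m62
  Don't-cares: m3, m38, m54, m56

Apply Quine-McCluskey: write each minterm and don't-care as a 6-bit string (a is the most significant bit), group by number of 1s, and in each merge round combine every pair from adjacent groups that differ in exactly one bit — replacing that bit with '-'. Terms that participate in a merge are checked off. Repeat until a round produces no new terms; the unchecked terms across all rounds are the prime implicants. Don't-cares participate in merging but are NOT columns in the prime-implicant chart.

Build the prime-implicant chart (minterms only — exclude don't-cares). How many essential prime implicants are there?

9

[col 0] 000001*, 000011*, 000100*, 001001*, 001011*, 001110*, 010000*, 010100*, 010101*, 010110*, 010111*, 011000*, 011010*, 011100*, 100000*, 100010*, 100100*, 100101*, 100110*, 100111*, 101001*, 101011*, 101110*, 110001*, 110011*, 110100*, 110110*, 110111*, 111000*, 111001*, 111010*, 111011*, 111100*, 111110*
[col 1] -00100*, -01001*, -01011*, -01110, -10100*, -10110*, -10111*, -11000*, -11010*, -11100*, 0-0100*, 00-001*, 00-011*, 0000-1*, 0010-1*, 01-000*, 01-100*, 010-00*, 0101-0*, 0101-1*, 01010-*, 01011-*, 011-00*, 0110-0*, 1-0100*, 1-0110*, 1-0111*, 1-1001*, 1-1011*, 1-1110*, 10-110*, 100-00*, 100-10*, 1000-0*, 1001-0*, 1001-1*, 10010-*, 10011-*, 1010-1*, 11-001*, 11-011*, 11-100*, 11-110*, 110-11, 1100-1*, 1101-0*, 11011-*, 111-00*, 111-10*, 1110-0*, 1110-1*, 11100-*, 11101-*, 1111-0*
[col 2] --0100, -010-1, -1-100, -101-0, -1011-, -11-00, -110-0, 00-0-1, 01--00, 0101--, 1--110, 1-01-0, 1-011-, 1-10-1, 100--0, 1001--, 11-0-1, 11-1-0, 111--0, 1110--
Prime implicants: --0100, -010-1, -01110, -1-100, -101-0, -1011-, -11-00, -110-0, 00-0-1, 01--00, 0101--, 1--110, 1-01-0, 1-011-, 1-10-1, 100--0, 1001--, 11-0-1, 11-1-0, 110-11, 111--0, 1110--
PI chart (minterm → PIs covering it):
  1 | 00-0-1  (sole → essential)
  4 | --0100  (sole → essential)
  9 | -010-1,00-0-1
  11 | -010-1,00-0-1
  14 | -01110  (sole → essential)
  16 | 01--00  (sole → essential)
  20 | --0100,-1-100,-101-0,01--00,0101--
  21 | 0101--  (sole → essential)
  22 | -101-0,-1011-,0101--
  23 | -1011-,0101--
  24 | -11-00,-110-0,01--00
  26 | -110-0  (sole → essential)
  28 | -1-100,-11-00,01--00
  32 | 100--0  (sole → essential)
  34 | 100--0  (sole → essential)
  36 | --0100,1-01-0,100--0,1001--
  37 | 1001--  (sole → essential)
  39 | 1-011-,1001--
  41 | -010-1,1-10-1
  43 | -010-1,1-10-1
  46 | -01110,1--110
  49 | 11-0-1  (sole → essential)
  51 | 11-0-1,110-11
  52 | --0100,-1-100,-101-0,1-01-0,11-1-0
  55 | -1011-,1-011-,110-11
  57 | 1-10-1,11-0-1,1110--
  58 | -110-0,111--0,1110--
  59 | 1-10-1,11-0-1,1110--
  60 | -1-100,-11-00,11-1-0,111--0
  62 | 1--110,11-1-0,111--0
Essential prime implicants: --0100, -01110, -110-0, 00-0-1, 01--00, 0101--, 100--0, 1001--, 11-0-1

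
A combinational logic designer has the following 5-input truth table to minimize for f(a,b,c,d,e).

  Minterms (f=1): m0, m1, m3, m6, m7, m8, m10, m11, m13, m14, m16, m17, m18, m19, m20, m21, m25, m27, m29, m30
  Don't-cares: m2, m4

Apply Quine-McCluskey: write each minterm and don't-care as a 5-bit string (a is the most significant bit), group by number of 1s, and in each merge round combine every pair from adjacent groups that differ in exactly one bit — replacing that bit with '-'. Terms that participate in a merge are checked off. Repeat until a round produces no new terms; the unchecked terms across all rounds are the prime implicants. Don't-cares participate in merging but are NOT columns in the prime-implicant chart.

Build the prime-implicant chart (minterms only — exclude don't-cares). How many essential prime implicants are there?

Round 0: 00000✓ 00001✓ 00010✓ 00011✓ 00100✓ 00110✓ 00111✓ 01000✓ 01010✓ 01011✓ 01101✓ 01110✓ 10000✓ 10001✓ 10010✓ 10011✓ 10100✓ 10101✓ 11001✓ 11011✓ 11101✓ 11110✓
Round 1: -0000✓ -0001✓ -0010✓ -0011✓ -0100✓ -1011✓ -1101 -1110 0-000✓ 0-010✓ 0-011✓ 0-110✓ 00-00✓ 00-10✓ 00-11✓ 000-0✓ 000-1✓ 0000-✓ 0001-✓ 001-0✓ 0011-✓ 01-10✓ 010-0✓ 0101-✓ 1-001✓ 1-011✓ 1-101✓ 10-00✓ 10-01✓ 100-0✓ 100-1✓ 1000-✓ 1001-✓ 1010-✓ 11-01✓ 110-1✓
Round 2: --011 -0-00 -00-0✓ -00-1✓ -000-✓ -001-✓ 0--10 0-0-0 0-01- 00--0 00-1- 000--✓ 1--01 1-0-1 10-0- 100--✓
Round 3: -00--
PIs = {--011, -0-00, -00--, -1101, -1110, 0--10, 0-0-0, 0-01-, 00--0, 00-1-, 1--01, 1-0-1, 10-0-}
Coverage chart:
  m0: -0-00,-00--,0-0-0,00--0
  m1: -00-- ←essential
  m3: --011,-00--,0-01-,00-1-
  m6: 0--10,00--0,00-1-
  m7: 00-1- ←essential
  m8: 0-0-0 ←essential
  m10: 0--10,0-0-0,0-01-
  m11: --011,0-01-
  m13: -1101 ←essential
  m14: -1110,0--10
  m16: -0-00,-00--,10-0-
  m17: -00--,1--01,1-0-1,10-0-
  m18: -00-- ←essential
  m19: --011,-00--,1-0-1
  m20: -0-00,10-0-
  m21: 1--01,10-0-
  m25: 1--01,1-0-1
  m27: --011,1-0-1
  m29: -1101,1--01
  m30: -1110 ←essential
Essential: -00--, -1101, -1110, 0-0-0, 00-1-

5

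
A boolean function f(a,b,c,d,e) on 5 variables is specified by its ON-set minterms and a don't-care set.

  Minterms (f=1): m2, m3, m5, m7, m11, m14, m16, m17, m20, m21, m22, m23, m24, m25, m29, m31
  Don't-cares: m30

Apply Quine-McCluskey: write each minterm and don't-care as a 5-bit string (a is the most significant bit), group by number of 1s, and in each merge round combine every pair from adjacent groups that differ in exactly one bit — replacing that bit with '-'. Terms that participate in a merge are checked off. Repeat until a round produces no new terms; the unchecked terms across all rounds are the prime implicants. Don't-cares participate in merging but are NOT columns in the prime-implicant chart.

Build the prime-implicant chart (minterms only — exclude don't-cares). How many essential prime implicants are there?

size-2^0 implicants → 00010(✓)  00011(✓)  00101(✓)  00111(✓)  01011(✓)  01110(✓)  10000(✓)  10001(✓)  10100(✓)  10101(✓)  10110(✓)  10111(✓)  11000(✓)  11001(✓)  11101(✓)  11110(✓)  11111(✓)
size-2^1 implicants → -0101(✓)  -0111(✓)  -1110  0-011  00-11  0001-  001-1(✓)  1-000(✓)  1-001(✓)  1-101(✓)  1-110(✓)  1-111(✓)  10-00(✓)  10-01(✓)  1000-(✓)  101-0(✓)  101-1(✓)  1010-(✓)  1011-(✓)  11-01(✓)  1100-(✓)  111-1(✓)  1111-(✓)
size-2^2 implicants → -01-1  1--01  1-00-  1-1-1  1-11-  10-0-  101--
Unchecked terms (primes): -01-1, -1110, 0-011, 00-11, 0001-, 1--01, 1-00-, 1-1-1, 1-11-, 10-0-, 101--
Minterm coverage:
  m2 ⊆ 0001- [E]
  m3 ⊆ 0-011,00-11,0001-
  m5 ⊆ -01-1 [E]
  m7 ⊆ -01-1,00-11
  m11 ⊆ 0-011 [E]
  m14 ⊆ -1110 [E]
  m16 ⊆ 1-00-,10-0-
  m17 ⊆ 1--01,1-00-,10-0-
  m20 ⊆ 10-0-,101--
  m21 ⊆ -01-1,1--01,1-1-1,10-0-,101--
  m22 ⊆ 1-11-,101--
  m23 ⊆ -01-1,1-1-1,1-11-,101--
  m24 ⊆ 1-00- [E]
  m25 ⊆ 1--01,1-00-
  m29 ⊆ 1--01,1-1-1
  m31 ⊆ 1-1-1,1-11-
E = {-01-1, -1110, 0-011, 0001-, 1-00-}

5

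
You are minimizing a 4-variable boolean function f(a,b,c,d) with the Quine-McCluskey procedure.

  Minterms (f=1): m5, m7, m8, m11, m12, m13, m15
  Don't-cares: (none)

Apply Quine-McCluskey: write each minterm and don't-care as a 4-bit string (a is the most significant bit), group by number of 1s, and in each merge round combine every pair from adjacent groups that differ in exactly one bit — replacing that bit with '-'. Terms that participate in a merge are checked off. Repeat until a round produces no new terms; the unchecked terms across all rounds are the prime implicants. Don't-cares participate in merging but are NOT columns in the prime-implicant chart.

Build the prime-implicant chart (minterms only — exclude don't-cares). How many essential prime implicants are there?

3

[col 0] 0101*, 0111*, 1000*, 1011*, 1100*, 1101*, 1111*
[col 1] -101*, -111*, 01-1*, 1-00, 1-11, 11-1*, 110-
[col 2] -1-1
Prime implicants: -1-1, 1-00, 1-11, 110-
PI chart (minterm → PIs covering it):
  5 | -1-1  (sole → essential)
  7 | -1-1  (sole → essential)
  8 | 1-00  (sole → essential)
  11 | 1-11  (sole → essential)
  12 | 1-00,110-
  13 | -1-1,110-
  15 | -1-1,1-11
Essential prime implicants: -1-1, 1-00, 1-11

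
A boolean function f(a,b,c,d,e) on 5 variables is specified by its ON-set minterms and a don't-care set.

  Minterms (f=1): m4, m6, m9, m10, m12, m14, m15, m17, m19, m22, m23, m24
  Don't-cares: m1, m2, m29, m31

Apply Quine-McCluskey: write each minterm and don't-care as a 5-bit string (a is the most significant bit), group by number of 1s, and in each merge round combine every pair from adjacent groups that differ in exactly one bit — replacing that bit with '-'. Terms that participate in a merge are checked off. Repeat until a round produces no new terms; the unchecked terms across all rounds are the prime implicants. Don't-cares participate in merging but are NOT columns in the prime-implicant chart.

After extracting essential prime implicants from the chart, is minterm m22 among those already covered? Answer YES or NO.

[col 0] 00001*, 00010*, 00100*, 00110*, 01001*, 01010*, 01100*, 01110*, 01111*, 10001*, 10011*, 10110*, 10111*, 11000, 11101*, 11111*
[col 1] -0001, -0110, -1111, 0-001, 0-010*, 0-100*, 0-110*, 00-10*, 001-0*, 01-10*, 011-0*, 0111-, 1-111, 10-11, 100-1, 1011-, 111-1
[col 2] 0--10, 0-1-0
Prime implicants: -0001, -0110, -1111, 0--10, 0-001, 0-1-0, 0111-, 1-111, 10-11, 100-1, 1011-, 11000, 111-1
PI chart (minterm → PIs covering it):
  4 | 0-1-0  (sole → essential)
  6 | -0110,0--10,0-1-0
  9 | 0-001  (sole → essential)
  10 | 0--10  (sole → essential)
  12 | 0-1-0  (sole → essential)
  14 | 0--10,0-1-0,0111-
  15 | -1111,0111-
  17 | -0001,100-1
  19 | 10-11,100-1
  22 | -0110,1011-
  23 | 1-111,10-11,1011-
  24 | 11000  (sole → essential)
Essential prime implicants: 0--10, 0-001, 0-1-0, 11000

NO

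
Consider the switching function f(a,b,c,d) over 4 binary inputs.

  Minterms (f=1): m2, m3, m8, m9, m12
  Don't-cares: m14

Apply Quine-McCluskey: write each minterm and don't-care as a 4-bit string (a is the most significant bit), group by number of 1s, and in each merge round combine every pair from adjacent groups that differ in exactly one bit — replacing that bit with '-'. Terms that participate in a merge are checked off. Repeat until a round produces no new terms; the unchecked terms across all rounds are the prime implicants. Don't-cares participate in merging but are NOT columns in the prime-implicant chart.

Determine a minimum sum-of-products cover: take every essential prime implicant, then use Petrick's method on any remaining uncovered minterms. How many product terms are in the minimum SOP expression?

3

[col 0] 0010*, 0011*, 1000*, 1001*, 1100*, 1110*
[col 1] 001-, 1-00, 100-, 11-0
Prime implicants: 001-, 1-00, 100-, 11-0
PI chart (minterm → PIs covering it):
  2 | 001-  (sole → essential)
  3 | 001-  (sole → essential)
  8 | 1-00,100-
  9 | 100-  (sole → essential)
  12 | 1-00,11-0
Essential prime implicants: 001-, 100-
Petrick residual → 1-00
Minimum SOP uses 3 PIs: a'b'c + ac'd' + ab'c'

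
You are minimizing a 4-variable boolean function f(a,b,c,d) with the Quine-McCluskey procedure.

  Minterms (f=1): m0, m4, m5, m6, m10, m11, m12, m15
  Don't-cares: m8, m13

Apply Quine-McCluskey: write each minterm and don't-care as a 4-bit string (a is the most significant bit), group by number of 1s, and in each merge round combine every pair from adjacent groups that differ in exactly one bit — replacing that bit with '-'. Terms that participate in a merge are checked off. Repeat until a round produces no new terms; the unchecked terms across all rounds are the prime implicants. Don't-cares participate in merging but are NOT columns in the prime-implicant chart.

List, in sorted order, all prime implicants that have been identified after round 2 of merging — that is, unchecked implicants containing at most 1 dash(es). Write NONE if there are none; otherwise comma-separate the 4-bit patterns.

Round 0: 0000✓ 0100✓ 0101✓ 0110✓ 1000✓ 1010✓ 1011✓ 1100✓ 1101✓ 1111✓
Round 1: -000✓ -100✓ -101✓ 0-00✓ 01-0 010-✓ 1-00✓ 1-11 10-0 101- 11-1 110-✓
Round 2: --00 -10-
PIs = {--00, -10-, 01-0, 1-11, 10-0, 101-, 11-1}

01-0, 1-11, 10-0, 101-, 11-1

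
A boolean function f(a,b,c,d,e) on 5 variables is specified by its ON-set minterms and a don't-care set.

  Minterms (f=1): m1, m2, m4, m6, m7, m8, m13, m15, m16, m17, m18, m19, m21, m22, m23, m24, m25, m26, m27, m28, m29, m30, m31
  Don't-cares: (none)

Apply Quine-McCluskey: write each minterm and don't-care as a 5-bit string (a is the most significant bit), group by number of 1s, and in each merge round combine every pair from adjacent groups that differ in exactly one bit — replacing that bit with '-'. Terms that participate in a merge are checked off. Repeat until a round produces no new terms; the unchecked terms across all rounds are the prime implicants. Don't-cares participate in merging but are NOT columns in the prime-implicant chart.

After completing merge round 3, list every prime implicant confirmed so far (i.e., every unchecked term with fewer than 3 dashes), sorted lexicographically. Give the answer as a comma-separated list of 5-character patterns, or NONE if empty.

[col 0] 00001*, 00010*, 00100*, 00110*, 00111*, 01000*, 01101*, 01111*, 10000*, 10001*, 10010*, 10011*, 10101*, 10110*, 10111*, 11000*, 11001*, 11010*, 11011*, 11100*, 11101*, 11110*, 11111*
[col 1] -0001, -0010*, -0110*, -0111*, -1000, -1101*, -1111*, 0-111*, 00-10*, 001-0, 0011-*, 011-1*, 1-000*, 1-001*, 1-010*, 1-011*, 1-101*, 1-110*, 1-111*, 10-01*, 10-10*, 10-11*, 100-0*, 100-1*, 1000-*, 1001-*, 101-1*, 1011-*, 11-00*, 11-01*, 11-10*, 11-11*, 110-0*, 110-1*, 1100-*, 1101-*, 111-0*, 111-1*, 1110-*, 1111-*
[col 2] --111, -0-10, -011-, -11-1, 1--01*, 1--10*, 1--11*, 1-0-0*, 1-0-1*, 1-00-*, 1-01-*, 1-1-1*, 1-11-*, 10--1*, 10-1-*, 100--*, 11--0*, 11--1*, 11-0-*, 11-1-*, 110--*, 111--*
[col 3] 1---1, 1--1-, 1-0--, 11---
Prime implicants: --111, -0-10, -0001, -011-, -1000, -11-1, 001-0, 1---1, 1--1-, 1-0--, 11---

--111, -0-10, -0001, -011-, -1000, -11-1, 001-0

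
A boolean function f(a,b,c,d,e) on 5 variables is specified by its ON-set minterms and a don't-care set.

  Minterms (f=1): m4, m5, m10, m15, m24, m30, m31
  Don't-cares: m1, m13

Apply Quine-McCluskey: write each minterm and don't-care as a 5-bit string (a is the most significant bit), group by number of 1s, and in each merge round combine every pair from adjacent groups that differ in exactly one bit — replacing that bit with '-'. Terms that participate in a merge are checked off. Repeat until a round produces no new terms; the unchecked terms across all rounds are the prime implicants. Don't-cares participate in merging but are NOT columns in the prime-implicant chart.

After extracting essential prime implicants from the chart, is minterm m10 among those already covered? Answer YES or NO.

[col 0] 00001*, 00100*, 00101*, 01010, 01101*, 01111*, 11000, 11110*, 11111*
[col 1] -1111, 0-101, 00-01, 0010-, 011-1, 1111-
Prime implicants: -1111, 0-101, 00-01, 0010-, 01010, 011-1, 11000, 1111-
PI chart (minterm → PIs covering it):
  4 | 0010-  (sole → essential)
  5 | 0-101,00-01,0010-
  10 | 01010  (sole → essential)
  15 | -1111,011-1
  24 | 11000  (sole → essential)
  30 | 1111-  (sole → essential)
  31 | -1111,1111-
Essential prime implicants: 0010-, 01010, 11000, 1111-

YES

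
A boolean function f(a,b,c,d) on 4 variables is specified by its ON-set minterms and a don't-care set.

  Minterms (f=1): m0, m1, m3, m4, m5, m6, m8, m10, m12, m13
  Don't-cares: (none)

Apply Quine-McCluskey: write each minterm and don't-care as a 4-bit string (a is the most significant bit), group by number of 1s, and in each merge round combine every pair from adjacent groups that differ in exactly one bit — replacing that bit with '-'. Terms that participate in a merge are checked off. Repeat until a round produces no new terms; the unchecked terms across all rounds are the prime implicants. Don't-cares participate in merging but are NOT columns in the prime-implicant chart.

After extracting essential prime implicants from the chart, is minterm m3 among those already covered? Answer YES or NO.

size-2^0 implicants → 0000(✓)  0001(✓)  0011(✓)  0100(✓)  0101(✓)  0110(✓)  1000(✓)  1010(✓)  1100(✓)  1101(✓)
size-2^1 implicants → -000(✓)  -100(✓)  -101(✓)  0-00(✓)  0-01(✓)  00-1  000-(✓)  01-0  010-(✓)  1-00(✓)  10-0  110-(✓)
size-2^2 implicants → --00  -10-  0-0-
Unchecked terms (primes): --00, -10-, 0-0-, 00-1, 01-0, 10-0
Minterm coverage:
  m0 ⊆ --00,0-0-
  m1 ⊆ 0-0-,00-1
  m3 ⊆ 00-1 [E]
  m4 ⊆ --00,-10-,0-0-,01-0
  m5 ⊆ -10-,0-0-
  m6 ⊆ 01-0 [E]
  m8 ⊆ --00,10-0
  m10 ⊆ 10-0 [E]
  m12 ⊆ --00,-10-
  m13 ⊆ -10- [E]
E = {-10-, 00-1, 01-0, 10-0}

YES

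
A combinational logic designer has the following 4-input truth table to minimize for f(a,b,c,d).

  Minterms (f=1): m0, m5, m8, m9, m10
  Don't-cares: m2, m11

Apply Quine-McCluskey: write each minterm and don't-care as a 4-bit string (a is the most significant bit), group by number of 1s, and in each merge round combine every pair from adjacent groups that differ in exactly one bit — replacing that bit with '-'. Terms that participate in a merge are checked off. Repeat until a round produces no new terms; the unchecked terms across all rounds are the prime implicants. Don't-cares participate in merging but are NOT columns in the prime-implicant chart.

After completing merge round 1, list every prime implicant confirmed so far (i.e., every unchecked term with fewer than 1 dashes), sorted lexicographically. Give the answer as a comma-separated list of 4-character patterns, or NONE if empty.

size-2^0 implicants → 0000(✓)  0010(✓)  0101  1000(✓)  1001(✓)  1010(✓)  1011(✓)
size-2^1 implicants → -000(✓)  -010(✓)  00-0(✓)  10-0(✓)  10-1(✓)  100-(✓)  101-(✓)
size-2^2 implicants → -0-0  10--
Unchecked terms (primes): -0-0, 0101, 10--

0101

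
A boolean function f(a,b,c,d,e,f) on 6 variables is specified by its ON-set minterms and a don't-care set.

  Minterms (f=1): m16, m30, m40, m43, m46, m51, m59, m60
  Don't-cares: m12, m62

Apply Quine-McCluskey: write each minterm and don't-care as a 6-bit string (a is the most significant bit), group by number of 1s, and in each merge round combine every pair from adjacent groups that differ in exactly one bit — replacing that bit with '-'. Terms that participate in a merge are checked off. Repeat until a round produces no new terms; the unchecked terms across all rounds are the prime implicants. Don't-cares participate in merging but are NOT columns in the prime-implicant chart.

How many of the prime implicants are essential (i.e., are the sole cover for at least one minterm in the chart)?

size-2^0 implicants → 001100  010000  011110(✓)  101000  101011(✓)  101110(✓)  110011(✓)  111011(✓)  111100(✓)  111110(✓)
size-2^1 implicants → -11110  1-1011  1-1110  11-011  1111-0
Unchecked terms (primes): -11110, 001100, 010000, 1-1011, 1-1110, 101000, 11-011, 1111-0
Minterm coverage:
  m16 ⊆ 010000 [E]
  m30 ⊆ -11110 [E]
  m40 ⊆ 101000 [E]
  m43 ⊆ 1-1011 [E]
  m46 ⊆ 1-1110 [E]
  m51 ⊆ 11-011 [E]
  m59 ⊆ 1-1011,11-011
  m60 ⊆ 1111-0 [E]
E = {-11110, 010000, 1-1011, 1-1110, 101000, 11-011, 1111-0}

7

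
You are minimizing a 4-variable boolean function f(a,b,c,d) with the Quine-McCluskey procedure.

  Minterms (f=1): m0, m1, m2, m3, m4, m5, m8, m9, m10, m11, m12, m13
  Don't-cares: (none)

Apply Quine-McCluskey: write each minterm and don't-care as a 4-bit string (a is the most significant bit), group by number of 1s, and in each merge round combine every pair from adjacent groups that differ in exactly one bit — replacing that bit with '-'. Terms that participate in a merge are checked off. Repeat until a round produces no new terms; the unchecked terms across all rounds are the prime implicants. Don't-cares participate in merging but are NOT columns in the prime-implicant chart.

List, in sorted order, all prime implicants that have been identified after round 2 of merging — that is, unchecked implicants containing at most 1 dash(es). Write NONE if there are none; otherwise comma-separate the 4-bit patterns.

NONE

[col 0] 0000*, 0001*, 0010*, 0011*, 0100*, 0101*, 1000*, 1001*, 1010*, 1011*, 1100*, 1101*
[col 1] -000*, -001*, -010*, -011*, -100*, -101*, 0-00*, 0-01*, 00-0*, 00-1*, 000-*, 001-*, 010-*, 1-00*, 1-01*, 10-0*, 10-1*, 100-*, 101-*, 110-*
[col 2] --00*, --01*, -0-0*, -0-1*, -00-*, -01-*, -10-*, 0-0-*, 00--*, 1-0-*, 10--*
[col 3] --0-, -0--
Prime implicants: --0-, -0--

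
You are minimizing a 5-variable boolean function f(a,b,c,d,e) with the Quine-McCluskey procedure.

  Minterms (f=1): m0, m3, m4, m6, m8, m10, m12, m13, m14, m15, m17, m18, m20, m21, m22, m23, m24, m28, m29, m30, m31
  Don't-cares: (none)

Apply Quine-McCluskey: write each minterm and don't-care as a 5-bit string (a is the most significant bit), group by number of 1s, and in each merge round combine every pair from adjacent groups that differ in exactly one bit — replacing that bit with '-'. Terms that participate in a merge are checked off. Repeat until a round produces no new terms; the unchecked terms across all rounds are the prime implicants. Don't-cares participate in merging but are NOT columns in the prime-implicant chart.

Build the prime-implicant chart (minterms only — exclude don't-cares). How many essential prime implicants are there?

Round 0: 00000✓ 00011 00100✓ 00110✓ 01000✓ 01010✓ 01100✓ 01101✓ 01110✓ 01111✓ 10001✓ 10010✓ 10100✓ 10101✓ 10110✓ 10111✓ 11000✓ 11100✓ 11101✓ 11110✓ 11111✓
Round 1: -0100✓ -0110✓ -1000✓ -1100✓ -1101✓ -1110✓ -1111✓ 0-000✓ 0-100✓ 0-110✓ 00-00✓ 001-0✓ 01-00✓ 01-10✓ 010-0✓ 011-0✓ 011-1✓ 0110-✓ 0111-✓ 1-100✓ 1-101✓ 1-110✓ 1-111✓ 10-01 10-10 101-0✓ 101-1✓ 1010-✓ 1011-✓ 11-00✓ 111-0✓ 111-1✓ 1110-✓ 1111-✓
Round 2: --100✓ --110✓ -01-0✓ -1-00 -11-0✓ -11-1✓ -110-✓ -111-✓ 0--00 0-1-0✓ 01--0 011--✓ 1-1-0✓ 1-1-1✓ 1-10-✓ 1-11-✓ 101--✓ 111--✓
Round 3: --1-0 -11-- 1-1--
PIs = {--1-0, -1-00, -11--, 0--00, 00011, 01--0, 1-1--, 10-01, 10-10}
Coverage chart:
  m0: 0--00 ←essential
  m3: 00011 ←essential
  m4: --1-0,0--00
  m6: --1-0 ←essential
  m8: -1-00,0--00,01--0
  m10: 01--0 ←essential
  m12: --1-0,-1-00,-11--,0--00,01--0
  m13: -11-- ←essential
  m14: --1-0,-11--,01--0
  m15: -11-- ←essential
  m17: 10-01 ←essential
  m18: 10-10 ←essential
  m20: --1-0,1-1--
  m21: 1-1--,10-01
  m22: --1-0,1-1--,10-10
  m23: 1-1-- ←essential
  m24: -1-00 ←essential
  m28: --1-0,-1-00,-11--,1-1--
  m29: -11--,1-1--
  m30: --1-0,-11--,1-1--
  m31: -11--,1-1--
Essential: --1-0, -1-00, -11--, 0--00, 00011, 01--0, 1-1--, 10-01, 10-10

9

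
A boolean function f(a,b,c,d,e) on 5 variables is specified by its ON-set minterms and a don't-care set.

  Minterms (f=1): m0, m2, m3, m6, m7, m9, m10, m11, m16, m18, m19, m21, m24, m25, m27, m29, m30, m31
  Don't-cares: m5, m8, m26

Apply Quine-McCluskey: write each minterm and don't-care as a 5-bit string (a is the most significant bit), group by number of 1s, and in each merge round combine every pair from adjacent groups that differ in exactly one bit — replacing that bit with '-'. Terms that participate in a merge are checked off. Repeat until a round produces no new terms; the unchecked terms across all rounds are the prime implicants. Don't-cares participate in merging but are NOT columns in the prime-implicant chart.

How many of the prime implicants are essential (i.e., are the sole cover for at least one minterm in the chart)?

size-2^0 implicants → 00000(✓)  00010(✓)  00011(✓)  00101(✓)  00110(✓)  00111(✓)  01000(✓)  01001(✓)  01010(✓)  01011(✓)  10000(✓)  10010(✓)  10011(✓)  10101(✓)  11000(✓)  11001(✓)  11010(✓)  11011(✓)  11101(✓)  11110(✓)  11111(✓)
size-2^1 implicants → -0000(✓)  -0010(✓)  -0011(✓)  -0101  -1000(✓)  -1001(✓)  -1010(✓)  -1011(✓)  0-000(✓)  0-010(✓)  0-011(✓)  00-10(✓)  00-11(✓)  000-0(✓)  0001-(✓)  001-1  0011-(✓)  010-0(✓)  010-1(✓)  0100-(✓)  0101-(✓)  1-000(✓)  1-010(✓)  1-011(✓)  1-101  100-0(✓)  1001-(✓)  11-01(✓)  11-10(✓)  11-11(✓)  110-0(✓)  110-1(✓)  1100-(✓)  1101-(✓)  111-1(✓)  1111-(✓)
size-2^2 implicants → --000(✓)  --010(✓)  --011(✓)  -00-0(✓)  -001-(✓)  -10-0(✓)  -10-1(✓)  -100-(✓)  -101-(✓)  0-0-0(✓)  0-01-(✓)  00-1-  010--(✓)  1-0-0(✓)  1-01-(✓)  11--1  11-1-  110--(✓)
size-2^3 implicants → --0-0  --01-  -10--
Unchecked terms (primes): --0-0, --01-, -0101, -10--, 00-1-, 001-1, 1-101, 11--1, 11-1-
Minterm coverage:
  m0 ⊆ --0-0 [E]
  m2 ⊆ --0-0,--01-,00-1-
  m3 ⊆ --01-,00-1-
  m6 ⊆ 00-1- [E]
  m7 ⊆ 00-1-,001-1
  m9 ⊆ -10-- [E]
  m10 ⊆ --0-0,--01-,-10--
  m11 ⊆ --01-,-10--
  m16 ⊆ --0-0 [E]
  m18 ⊆ --0-0,--01-
  m19 ⊆ --01- [E]
  m21 ⊆ -0101,1-101
  m24 ⊆ --0-0,-10--
  m25 ⊆ -10--,11--1
  m27 ⊆ --01-,-10--,11--1,11-1-
  m29 ⊆ 1-101,11--1
  m30 ⊆ 11-1- [E]
  m31 ⊆ 11--1,11-1-
E = {--0-0, --01-, -10--, 00-1-, 11-1-}

5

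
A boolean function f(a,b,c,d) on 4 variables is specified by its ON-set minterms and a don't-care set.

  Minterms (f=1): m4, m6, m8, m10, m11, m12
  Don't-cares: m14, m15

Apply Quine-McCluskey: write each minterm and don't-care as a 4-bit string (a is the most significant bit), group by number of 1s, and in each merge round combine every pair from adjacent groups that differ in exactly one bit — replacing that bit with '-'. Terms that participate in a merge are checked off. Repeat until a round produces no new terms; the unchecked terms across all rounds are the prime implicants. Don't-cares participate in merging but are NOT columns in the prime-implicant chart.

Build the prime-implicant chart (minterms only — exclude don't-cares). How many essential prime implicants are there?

Round 0: 0100✓ 0110✓ 1000✓ 1010✓ 1011✓ 1100✓ 1110✓ 1111✓
Round 1: -100✓ -110✓ 01-0✓ 1-00✓ 1-10✓ 1-11✓ 10-0✓ 101-✓ 11-0✓ 111-✓
Round 2: -1-0 1--0 1-1-
PIs = {-1-0, 1--0, 1-1-}
Coverage chart:
  m4: -1-0 ←essential
  m6: -1-0 ←essential
  m8: 1--0 ←essential
  m10: 1--0,1-1-
  m11: 1-1- ←essential
  m12: -1-0,1--0
Essential: -1-0, 1--0, 1-1-

3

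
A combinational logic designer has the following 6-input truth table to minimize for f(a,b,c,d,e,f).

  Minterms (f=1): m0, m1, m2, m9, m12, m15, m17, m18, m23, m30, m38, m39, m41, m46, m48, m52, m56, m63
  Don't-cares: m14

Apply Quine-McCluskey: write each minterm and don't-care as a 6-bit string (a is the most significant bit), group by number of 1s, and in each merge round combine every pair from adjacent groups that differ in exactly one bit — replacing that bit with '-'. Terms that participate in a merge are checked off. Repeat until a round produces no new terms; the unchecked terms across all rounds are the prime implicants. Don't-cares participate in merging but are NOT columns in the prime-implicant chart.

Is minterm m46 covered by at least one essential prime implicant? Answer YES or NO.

NO

Round 0: 000000✓ 000001✓ 000010✓ 001001✓ 001100✓ 001110✓ 001111✓ 010001✓ 010010✓ 010111 011110✓ 100110✓ 100111✓ 101001✓ 101110✓ 110000✓ 110100✓ 111000✓ 111111
Round 1: -01001 -01110 0-0001 0-0010 0-1110 00-001 0000-0 00000- 0011-0 00111- 10-110 10011- 11-000 110-00
PIs = {-01001, -01110, 0-0001, 0-0010, 0-1110, 00-001, 0000-0, 00000-, 0011-0, 00111-, 010111, 10-110, 10011-, 11-000, 110-00, 111111}
Coverage chart:
  m0: 0000-0,00000-
  m1: 0-0001,00-001,00000-
  m2: 0-0010,0000-0
  m9: -01001,00-001
  m12: 0011-0 ←essential
  m15: 00111- ←essential
  m17: 0-0001 ←essential
  m18: 0-0010 ←essential
  m23: 010111 ←essential
  m30: 0-1110 ←essential
  m38: 10-110,10011-
  m39: 10011- ←essential
  m41: -01001 ←essential
  m46: -01110,10-110
  m48: 11-000,110-00
  m52: 110-00 ←essential
  m56: 11-000 ←essential
  m63: 111111 ←essential
Essential: -01001, 0-0001, 0-0010, 0-1110, 0011-0, 00111-, 010111, 10011-, 11-000, 110-00, 111111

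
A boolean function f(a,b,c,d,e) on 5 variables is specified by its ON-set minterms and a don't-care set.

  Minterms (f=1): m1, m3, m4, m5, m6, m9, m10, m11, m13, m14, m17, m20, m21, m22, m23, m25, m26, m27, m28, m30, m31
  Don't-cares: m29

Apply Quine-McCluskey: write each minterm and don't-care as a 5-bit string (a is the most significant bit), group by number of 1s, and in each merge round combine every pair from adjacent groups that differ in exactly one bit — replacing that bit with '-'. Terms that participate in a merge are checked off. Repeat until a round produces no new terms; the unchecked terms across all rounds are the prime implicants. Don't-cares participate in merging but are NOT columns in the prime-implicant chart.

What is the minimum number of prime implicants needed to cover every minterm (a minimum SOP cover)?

Round 0: 00001✓ 00011✓ 00100✓ 00101✓ 00110✓ 01001✓ 01010✓ 01011✓ 01101✓ 01110✓ 10001✓ 10100✓ 10101✓ 10110✓ 10111✓ 11001✓ 11010✓ 11011✓ 11100✓ 11101✓ 11110✓ 11111✓
Round 1: -0001✓ -0100✓ -0101✓ -0110✓ -1001✓ -1010✓ -1011✓ -1101✓ -1110✓ 0-001✓ 0-011✓ 0-101✓ 0-110✓ 00-01✓ 000-1✓ 001-0✓ 0010-✓ 01-01✓ 01-10✓ 010-1✓ 0101-✓ 1-001✓ 1-100✓ 1-101✓ 1-110✓ 1-111✓ 10-01✓ 101-0✓ 101-1✓ 1010-✓ 1011-✓ 11-01✓ 11-10✓ 11-11✓ 110-1✓ 1101-✓ 111-0✓ 111-1✓ 1110-✓ 1111-✓
Round 2: --001✓ --101✓ --110 -0-01✓ -01-0 -010- -1-01✓ -1-10 -10-1 -101- 0--01✓ 0-0-1 1--01✓ 1-1-0✓ 1-1-1✓ 1-10-✓ 1-11-✓ 101--✓ 11--1 11-1- 111--✓
Round 3: ---01 1-1--
PIs = {---01, --110, -01-0, -010-, -1-10, -10-1, -101-, 0-0-1, 1-1--, 11--1, 11-1-}
Coverage chart:
  m1: ---01,0-0-1
  m3: 0-0-1 ←essential
  m4: -01-0,-010-
  m5: ---01,-010-
  m6: --110,-01-0
  m9: ---01,-10-1,0-0-1
  m10: -1-10,-101-
  m11: -10-1,-101-,0-0-1
  m13: ---01 ←essential
  m14: --110,-1-10
  m17: ---01 ←essential
  m20: -01-0,-010-,1-1--
  m21: ---01,-010-,1-1--
  m22: --110,-01-0,1-1--
  m23: 1-1-- ←essential
  m25: ---01,-10-1,11--1
  m26: -1-10,-101-,11-1-
  m27: -10-1,-101-,11--1,11-1-
  m28: 1-1-- ←essential
  m30: --110,-1-10,1-1--,11-1-
  m31: 1-1--,11--1,11-1-
Essential: ---01, 0-0-1, 1-1--
Petrick residual → --110, -01-0, -101-
Min cover (6 terms): d'e + cde' + b'ce' + bc'd + a'c'e + ac

6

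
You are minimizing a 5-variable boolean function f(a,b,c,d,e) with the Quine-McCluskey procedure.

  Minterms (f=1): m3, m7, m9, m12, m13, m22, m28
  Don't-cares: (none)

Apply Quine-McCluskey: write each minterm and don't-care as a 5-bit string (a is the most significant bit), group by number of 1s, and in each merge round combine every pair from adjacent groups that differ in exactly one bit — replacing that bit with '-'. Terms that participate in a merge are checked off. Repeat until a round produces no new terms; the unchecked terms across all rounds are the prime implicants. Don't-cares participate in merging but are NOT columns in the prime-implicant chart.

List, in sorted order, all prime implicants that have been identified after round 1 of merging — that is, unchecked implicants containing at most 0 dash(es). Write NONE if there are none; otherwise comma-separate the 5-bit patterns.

[col 0] 00011*, 00111*, 01001*, 01100*, 01101*, 10110, 11100*
[col 1] -1100, 00-11, 01-01, 0110-
Prime implicants: -1100, 00-11, 01-01, 0110-, 10110

10110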